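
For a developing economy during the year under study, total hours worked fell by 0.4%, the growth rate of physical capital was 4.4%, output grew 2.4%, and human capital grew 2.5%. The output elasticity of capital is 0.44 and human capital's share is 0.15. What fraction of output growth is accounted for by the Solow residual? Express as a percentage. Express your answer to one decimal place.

Labor's share = 1 − 0.44 − 0.15 = 0.41.
Physical capital: 0.44 × 4.4 = 1.936 pp.
Human capital: 0.15 × 2.5 = 0.375 pp.
Total hours worked: 0.41 × (-0.4) = -0.164 pp.
TFP growth = 2.4 − 2.147 = 0.253%.
TFP share of growth = 0.253 / 2.4 × 100 = 10.542%.

10.5%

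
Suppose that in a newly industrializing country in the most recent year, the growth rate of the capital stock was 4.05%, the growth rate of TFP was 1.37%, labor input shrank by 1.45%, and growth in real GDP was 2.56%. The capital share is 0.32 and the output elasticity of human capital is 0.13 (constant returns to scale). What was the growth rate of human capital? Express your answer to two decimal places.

Human capital grew 5.32%.

Labor's share = 1 − 0.32 − 0.13 = 0.55.
gY = gA + 0.32×4.05 + 0.55×(-1.45) + 0.13×g.
0.13×g = 2.56 − 1.37 − 0.4985 = 0.6915.
g = 0.6915 / 0.13 = 5.3192%.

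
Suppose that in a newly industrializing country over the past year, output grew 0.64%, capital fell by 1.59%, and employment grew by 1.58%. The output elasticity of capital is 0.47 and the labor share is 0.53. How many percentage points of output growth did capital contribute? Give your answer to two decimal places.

Contribution = share × growth = 0.47 × (-1.59) = -0.7473 pp.

-0.75 pp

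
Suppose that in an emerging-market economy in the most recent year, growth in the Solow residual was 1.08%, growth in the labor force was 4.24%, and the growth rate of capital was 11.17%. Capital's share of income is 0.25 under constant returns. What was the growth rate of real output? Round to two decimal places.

Labor's share = 1 − 0.25 = 0.75.
Capital: 0.25 × 11.17 = 2.7925 pp.
The labor force: 0.75 × 4.24 = 3.18 pp.
Output growth = 1.08 + 5.9725 = 7.0525%.

7.05%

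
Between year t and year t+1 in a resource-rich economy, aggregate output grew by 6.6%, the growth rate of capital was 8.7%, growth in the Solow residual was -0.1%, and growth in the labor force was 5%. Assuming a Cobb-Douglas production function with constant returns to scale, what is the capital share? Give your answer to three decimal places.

gY = gA + α·gK + (1−α)·gL, so gY − gA − gL = α(gK − gL).
6.6 + 0.1 − 5 = α × (8.7 − 5).
1.7 = 3.7 α, so α = 0.45946.

The capital share is 0.459.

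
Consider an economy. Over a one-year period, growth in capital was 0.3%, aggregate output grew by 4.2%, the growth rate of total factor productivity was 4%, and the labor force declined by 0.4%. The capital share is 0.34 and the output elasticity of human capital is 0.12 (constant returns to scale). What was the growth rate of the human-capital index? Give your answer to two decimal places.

Labor's share = 1 − 0.34 − 0.12 = 0.54.
gY = gA + 0.34×0.3 + 0.54×(-0.4) + 0.12×g.
0.12×g = 4.2 − 4 + 0.114 = 0.314.
g = 0.314 / 0.12 = 2.6167%.

The human-capital index growth was 2.62%.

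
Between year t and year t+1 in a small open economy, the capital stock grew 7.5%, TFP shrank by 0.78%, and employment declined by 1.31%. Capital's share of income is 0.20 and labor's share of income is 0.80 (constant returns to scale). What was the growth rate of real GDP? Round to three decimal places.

Labor's share = 1 − 0.2 = 0.8.
The capital stock: 0.2 × 7.5 = 1.5 pp.
Employment: 0.8 × (-1.31) = -1.048 pp.
Output growth = -0.78 + 0.452 = -0.328%.

-0.328%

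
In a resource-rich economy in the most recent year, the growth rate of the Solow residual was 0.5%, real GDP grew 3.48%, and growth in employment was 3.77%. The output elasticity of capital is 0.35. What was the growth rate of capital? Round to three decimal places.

Labor's share = 1 − 0.35 = 0.65.
gY = gA + 0.65×3.77 + 0.35×g.
0.35×g = 3.48 − 0.5 − 2.4505 = 0.5295.
g = 0.5295 / 0.35 = 1.51286%.

Capital grew 1.513%.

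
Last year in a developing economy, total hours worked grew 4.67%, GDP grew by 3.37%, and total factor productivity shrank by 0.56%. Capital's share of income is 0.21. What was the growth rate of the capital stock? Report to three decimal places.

1.146%

Labor's share = 1 − 0.21 = 0.79.
gY = gA + 0.79×4.67 + 0.21×g.
0.21×g = 3.37 + 0.56 − 3.6893 = 0.2407.
g = 0.2407 / 0.21 = 1.14619%.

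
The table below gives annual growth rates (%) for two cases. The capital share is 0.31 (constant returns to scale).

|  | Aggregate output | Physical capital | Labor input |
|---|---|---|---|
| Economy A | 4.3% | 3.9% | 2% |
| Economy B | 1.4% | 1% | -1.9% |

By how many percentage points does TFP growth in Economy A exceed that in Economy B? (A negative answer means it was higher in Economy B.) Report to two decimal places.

-0.69 percentage points

Labor's share = 1 − 0.31 = 0.69.
Economy A: TFP = 4.3 − 1.209 − 1.38 = 1.711%.
Economy B: TFP = 1.4 − 0.31 + 1.311 = 2.401%.
Difference = 1.711 − (2.401) = -0.69 pp.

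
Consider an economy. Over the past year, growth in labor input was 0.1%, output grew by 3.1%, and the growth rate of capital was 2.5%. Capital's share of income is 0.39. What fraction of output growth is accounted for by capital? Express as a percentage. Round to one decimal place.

Capital contributed 0.39 × 2.5 = 0.975 pp.
Share of growth = 0.975 / 3.1 × 100 = 31.452%.

31.5%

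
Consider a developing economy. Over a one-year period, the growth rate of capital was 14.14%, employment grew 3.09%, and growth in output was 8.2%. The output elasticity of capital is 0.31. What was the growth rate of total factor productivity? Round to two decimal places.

Labor's share = 1 − 0.31 = 0.69.
Capital: 0.31 × 14.14 = 4.3834 pp.
Employment: 0.69 × 3.09 = 2.1321 pp.
TFP growth = 8.2 − 6.5155 = 1.6845%.

1.68%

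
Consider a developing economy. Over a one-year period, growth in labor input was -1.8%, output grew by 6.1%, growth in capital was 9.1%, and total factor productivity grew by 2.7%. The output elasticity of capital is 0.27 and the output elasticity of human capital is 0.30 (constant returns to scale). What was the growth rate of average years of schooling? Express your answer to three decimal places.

Average years of schooling grew 5.723%.

Labor's share = 1 − 0.27 − 0.3 = 0.43.
gY = gA + 0.27×9.1 + 0.43×(-1.8) + 0.3×g.
0.3×g = 6.1 − 2.7 − 1.683 = 1.717.
g = 1.717 / 0.3 = 5.72333%.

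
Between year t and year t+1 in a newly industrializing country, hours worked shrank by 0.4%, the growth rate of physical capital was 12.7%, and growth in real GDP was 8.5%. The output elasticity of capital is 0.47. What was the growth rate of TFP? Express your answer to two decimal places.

Labor's share = 1 − 0.47 = 0.53.
Physical capital: 0.47 × 12.7 = 5.969 pp.
Hours worked: 0.53 × (-0.4) = -0.212 pp.
TFP growth = 8.5 − 5.757 = 2.743%.

2.74%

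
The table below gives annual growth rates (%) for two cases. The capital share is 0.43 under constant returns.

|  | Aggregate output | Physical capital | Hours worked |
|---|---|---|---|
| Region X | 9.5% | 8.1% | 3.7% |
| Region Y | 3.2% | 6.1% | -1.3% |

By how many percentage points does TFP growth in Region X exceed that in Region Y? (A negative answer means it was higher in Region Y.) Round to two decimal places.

Labor's share = 1 − 0.43 = 0.57.
Region X: TFP = 9.5 − 3.483 − 2.109 = 3.908%.
Region Y: TFP = 3.2 − 2.623 + 0.741 = 1.318%.
Difference = 3.908 − (1.318) = 2.59 pp.

2.59 percentage points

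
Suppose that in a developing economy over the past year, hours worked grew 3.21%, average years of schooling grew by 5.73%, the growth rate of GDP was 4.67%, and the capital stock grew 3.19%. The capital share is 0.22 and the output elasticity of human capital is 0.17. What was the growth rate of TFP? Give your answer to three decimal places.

1.036%

Labor's share = 1 − 0.22 − 0.17 = 0.61.
The capital stock: 0.22 × 3.19 = 0.7018 pp.
Average years of schooling: 0.17 × 5.73 = 0.9741 pp.
Hours worked: 0.61 × 3.21 = 1.9581 pp.
TFP growth = 4.67 − 3.634 = 1.036%.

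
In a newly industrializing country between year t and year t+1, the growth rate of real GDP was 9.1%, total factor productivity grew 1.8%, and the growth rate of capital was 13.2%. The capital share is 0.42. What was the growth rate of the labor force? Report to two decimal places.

Labor's share = 1 − 0.42 = 0.58.
gY = gA + 0.42×13.2 + 0.58×g.
0.58×g = 9.1 − 1.8 − 5.544 = 1.756.
g = 1.756 / 0.58 = 3.0276%.

3.03%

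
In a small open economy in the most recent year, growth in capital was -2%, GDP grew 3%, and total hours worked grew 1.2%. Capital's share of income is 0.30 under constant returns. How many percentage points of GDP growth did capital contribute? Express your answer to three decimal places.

-0.600 percentage points

Contribution = share × growth = 0.3 × (-2) = -0.6 pp.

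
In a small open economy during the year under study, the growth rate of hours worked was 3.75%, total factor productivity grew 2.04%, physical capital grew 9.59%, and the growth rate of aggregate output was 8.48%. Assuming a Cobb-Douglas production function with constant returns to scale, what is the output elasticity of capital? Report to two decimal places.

gY = gA + α·gK + (1−α)·gL, so gY − gA − gL = α(gK − gL).
8.48 − 2.04 − 3.75 = α × (9.59 − 3.75).
2.69 = 5.84 α, so α = 0.4606.

α = 0.46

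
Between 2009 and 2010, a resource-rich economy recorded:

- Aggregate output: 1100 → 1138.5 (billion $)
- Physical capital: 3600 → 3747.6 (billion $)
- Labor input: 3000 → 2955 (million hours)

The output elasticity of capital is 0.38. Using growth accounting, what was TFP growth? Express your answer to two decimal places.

TFP grew 2.87%.

Aggregate output growth = (1138.5 − 1100) / 1100 = 3.5%.
Physical capital growth = (3747.6 − 3600) / 3600 = 4.1%.
Labor input growth = (2955 − 3000) / 3000 = -1.5%.
Labor's share = 1 − 0.38 = 0.62.
Physical capital: 0.38 × 4.1 = 1.558 pp.
Labor input: 0.62 × (-1.5) = -0.93 pp.
TFP growth = 3.5 − 0.628 = 2.872%.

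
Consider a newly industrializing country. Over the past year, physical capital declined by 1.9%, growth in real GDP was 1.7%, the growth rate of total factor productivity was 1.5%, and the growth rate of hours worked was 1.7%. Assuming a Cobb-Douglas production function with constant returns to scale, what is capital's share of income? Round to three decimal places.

α = 0.417

gY = gA + α·gK + (1−α)·gL, so gY − gA − gL = α(gK − gL).
1.7 − 1.5 − 1.7 = α × (-1.9 − 1.7).
-1.5 = -3.6 α, so α = 0.41667.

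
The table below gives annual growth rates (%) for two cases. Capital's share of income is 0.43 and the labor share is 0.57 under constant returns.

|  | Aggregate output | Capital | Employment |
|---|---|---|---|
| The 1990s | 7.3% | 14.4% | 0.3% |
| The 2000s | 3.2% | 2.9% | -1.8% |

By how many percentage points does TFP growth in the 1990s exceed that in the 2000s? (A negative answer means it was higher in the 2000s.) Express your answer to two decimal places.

-2.04 percentage points

Labor's share = 1 − 0.43 = 0.57.
The 1990s: TFP = 7.3 − 6.192 − 0.171 = 0.937%.
The 2000s: TFP = 3.2 − 1.247 + 1.026 = 2.979%.
Difference = 0.937 − (2.979) = -2.042 pp.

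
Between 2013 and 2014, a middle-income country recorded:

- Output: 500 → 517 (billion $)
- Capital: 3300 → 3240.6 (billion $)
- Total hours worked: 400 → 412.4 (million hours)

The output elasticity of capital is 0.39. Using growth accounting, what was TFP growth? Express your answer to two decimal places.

Output growth = (517 − 500) / 500 = 3.4%.
Capital growth = (3240.6 − 3300) / 3300 = -1.8%.
Total hours worked growth = (412.4 − 400) / 400 = 3.1%.
Labor's share = 1 − 0.39 = 0.61.
Capital: 0.39 × (-1.8) = -0.702 pp.
Total hours worked: 0.61 × 3.1 = 1.891 pp.
TFP growth = 3.4 − 1.189 = 2.211%.

TFP grew 2.21%.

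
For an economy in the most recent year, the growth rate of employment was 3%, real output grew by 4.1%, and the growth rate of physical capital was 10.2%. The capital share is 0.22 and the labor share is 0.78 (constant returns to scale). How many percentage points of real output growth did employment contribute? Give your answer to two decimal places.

2.34 pp

Labor's share = 1 − 0.22 = 0.78.
Contribution = share × growth = 0.78 × 3 = 2.34 pp.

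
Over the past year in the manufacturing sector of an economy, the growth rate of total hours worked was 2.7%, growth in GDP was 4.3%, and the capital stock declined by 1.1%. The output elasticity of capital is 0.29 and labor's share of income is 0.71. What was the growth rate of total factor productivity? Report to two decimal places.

Labor's share = 1 − 0.29 = 0.71.
The capital stock: 0.29 × (-1.1) = -0.319 pp.
Total hours worked: 0.71 × 2.7 = 1.917 pp.
TFP growth = 4.3 − 1.598 = 2.702%.

2.70%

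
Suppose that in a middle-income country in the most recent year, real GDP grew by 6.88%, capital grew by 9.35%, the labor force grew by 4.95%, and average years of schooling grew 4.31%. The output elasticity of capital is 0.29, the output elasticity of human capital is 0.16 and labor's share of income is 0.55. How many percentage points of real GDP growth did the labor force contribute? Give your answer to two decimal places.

2.72

Labor's share = 1 − 0.29 − 0.16 = 0.55.
Contribution = share × growth = 0.55 × 4.95 = 2.7225 pp.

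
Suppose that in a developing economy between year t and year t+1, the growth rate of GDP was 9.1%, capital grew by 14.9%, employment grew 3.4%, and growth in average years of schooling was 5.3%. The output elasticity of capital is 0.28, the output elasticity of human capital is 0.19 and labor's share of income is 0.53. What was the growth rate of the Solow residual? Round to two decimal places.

The Solow residual grew 2.12%.

Labor's share = 1 − 0.28 − 0.19 = 0.53.
Capital: 0.28 × 14.9 = 4.172 pp.
Average years of schooling: 0.19 × 5.3 = 1.007 pp.
Employment: 0.53 × 3.4 = 1.802 pp.
TFP growth = 9.1 − 6.981 = 2.119%.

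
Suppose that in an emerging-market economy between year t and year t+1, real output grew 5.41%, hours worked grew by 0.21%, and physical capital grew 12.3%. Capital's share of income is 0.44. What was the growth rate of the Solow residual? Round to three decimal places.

-0.120%

Labor's share = 1 − 0.44 = 0.56.
Physical capital: 0.44 × 12.3 = 5.412 pp.
Hours worked: 0.56 × 0.21 = 0.1176 pp.
TFP growth = 5.41 − 5.5296 = -0.1196%.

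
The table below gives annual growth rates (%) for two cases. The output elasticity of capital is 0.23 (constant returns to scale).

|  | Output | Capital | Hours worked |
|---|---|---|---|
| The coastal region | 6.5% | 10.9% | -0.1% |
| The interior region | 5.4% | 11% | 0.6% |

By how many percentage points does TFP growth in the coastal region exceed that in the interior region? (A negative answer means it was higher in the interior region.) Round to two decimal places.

Labor's share = 1 − 0.23 = 0.77.
The coastal region: TFP = 6.5 − 2.507 + 0.077 = 4.07%.
The interior region: TFP = 5.4 − 2.53 − 0.462 = 2.408%.
Difference = 4.07 − (2.408) = 1.662 pp.

1.66 percentage points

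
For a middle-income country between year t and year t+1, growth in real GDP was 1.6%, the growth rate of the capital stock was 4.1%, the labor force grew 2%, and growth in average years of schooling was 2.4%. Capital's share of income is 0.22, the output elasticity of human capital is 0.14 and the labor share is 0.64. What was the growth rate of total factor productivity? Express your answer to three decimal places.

-0.918%

Labor's share = 1 − 0.22 − 0.14 = 0.64.
The capital stock: 0.22 × 4.1 = 0.902 pp.
Average years of schooling: 0.14 × 2.4 = 0.336 pp.
The labor force: 0.64 × 2 = 1.28 pp.
TFP growth = 1.6 − 2.518 = -0.918%.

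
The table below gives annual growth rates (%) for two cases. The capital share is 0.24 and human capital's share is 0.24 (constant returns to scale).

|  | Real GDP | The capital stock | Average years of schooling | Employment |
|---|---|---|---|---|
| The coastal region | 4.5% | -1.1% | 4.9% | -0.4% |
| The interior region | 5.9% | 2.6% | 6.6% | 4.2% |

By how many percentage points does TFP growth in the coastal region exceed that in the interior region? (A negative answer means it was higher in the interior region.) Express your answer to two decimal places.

2.29 percentage points

Labor's share = 1 − 0.24 − 0.24 = 0.52.
The coastal region: TFP = 4.5 + 0.264 − 1.176 + 0.208 = 3.796%.
The interior region: TFP = 5.9 − 0.624 − 1.584 − 2.184 = 1.508%.
Difference = 3.796 − (1.508) = 2.288 pp.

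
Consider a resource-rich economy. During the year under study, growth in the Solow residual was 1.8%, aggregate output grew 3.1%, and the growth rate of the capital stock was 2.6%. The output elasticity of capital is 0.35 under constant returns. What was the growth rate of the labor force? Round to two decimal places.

0.60%

Labor's share = 1 − 0.35 = 0.65.
gY = gA + 0.35×2.6 + 0.65×g.
0.65×g = 3.1 − 1.8 − 0.91 = 0.39.
g = 0.39 / 0.65 = 0.6%.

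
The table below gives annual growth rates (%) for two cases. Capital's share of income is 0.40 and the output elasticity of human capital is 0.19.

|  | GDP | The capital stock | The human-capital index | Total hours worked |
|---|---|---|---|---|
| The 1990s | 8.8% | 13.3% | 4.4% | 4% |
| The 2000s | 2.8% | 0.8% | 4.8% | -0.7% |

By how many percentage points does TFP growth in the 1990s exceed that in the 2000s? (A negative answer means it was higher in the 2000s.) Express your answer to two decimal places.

Labor's share = 1 − 0.4 − 0.19 = 0.41.
The 1990s: TFP = 8.8 − 5.32 − 0.836 − 1.64 = 1.004%.
The 2000s: TFP = 2.8 − 0.32 − 0.912 + 0.287 = 1.855%.
Difference = 1.004 − (1.855) = -0.851 pp.

-0.85 percentage points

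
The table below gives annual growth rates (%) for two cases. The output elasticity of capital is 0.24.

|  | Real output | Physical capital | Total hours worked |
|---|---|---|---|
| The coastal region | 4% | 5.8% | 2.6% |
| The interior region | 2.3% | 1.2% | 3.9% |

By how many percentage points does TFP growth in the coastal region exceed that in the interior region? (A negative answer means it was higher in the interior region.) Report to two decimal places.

1.58 percentage points

Labor's share = 1 − 0.24 = 0.76.
The coastal region: TFP = 4 − 1.392 − 1.976 = 0.632%.
The interior region: TFP = 2.3 − 0.288 − 2.964 = -0.952%.
Difference = 0.632 − (-0.952) = 1.584 pp.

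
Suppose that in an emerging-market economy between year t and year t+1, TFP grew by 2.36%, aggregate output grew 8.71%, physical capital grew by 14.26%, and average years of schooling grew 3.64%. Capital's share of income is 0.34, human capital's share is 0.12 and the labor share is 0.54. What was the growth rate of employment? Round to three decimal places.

Labor's share = 1 − 0.34 − 0.12 = 0.54.
gY = gA + 0.34×14.26 + 0.12×3.64 + 0.54×g.
0.54×g = 8.71 − 2.36 − 5.2852 = 1.0648.
g = 1.0648 / 0.54 = 1.97185%.

1.972%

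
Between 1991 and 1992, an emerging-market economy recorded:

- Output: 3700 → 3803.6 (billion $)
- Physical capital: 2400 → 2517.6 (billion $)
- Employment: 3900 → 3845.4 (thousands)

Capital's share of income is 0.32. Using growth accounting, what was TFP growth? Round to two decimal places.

Output growth = (3803.6 − 3700) / 3700 = 2.8%.
Physical capital growth = (2517.6 − 2400) / 2400 = 4.9%.
Employment growth = (3845.4 − 3900) / 3900 = -1.4%.
Labor's share = 1 − 0.32 = 0.68.
Physical capital: 0.32 × 4.9 = 1.568 pp.
Employment: 0.68 × (-1.4) = -0.952 pp.
TFP growth = 2.8 − 0.616 = 2.184%.

TFP growth was 2.18%.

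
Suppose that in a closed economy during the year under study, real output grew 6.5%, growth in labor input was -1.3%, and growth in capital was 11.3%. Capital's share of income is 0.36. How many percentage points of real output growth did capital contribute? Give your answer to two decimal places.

Contribution = share × growth = 0.36 × 11.3 = 4.068 pp.

4.07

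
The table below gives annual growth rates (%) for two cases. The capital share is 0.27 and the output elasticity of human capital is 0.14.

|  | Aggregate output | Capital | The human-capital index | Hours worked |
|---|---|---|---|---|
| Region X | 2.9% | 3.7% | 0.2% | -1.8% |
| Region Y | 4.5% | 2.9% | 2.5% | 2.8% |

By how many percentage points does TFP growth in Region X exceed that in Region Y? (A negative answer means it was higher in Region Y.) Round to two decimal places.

1.22 percentage points

Labor's share = 1 − 0.27 − 0.14 = 0.59.
Region X: TFP = 2.9 − 0.999 − 0.028 + 1.062 = 2.935%.
Region Y: TFP = 4.5 − 0.783 − 0.35 − 1.652 = 1.715%.
Difference = 2.935 − (1.715) = 1.22 pp.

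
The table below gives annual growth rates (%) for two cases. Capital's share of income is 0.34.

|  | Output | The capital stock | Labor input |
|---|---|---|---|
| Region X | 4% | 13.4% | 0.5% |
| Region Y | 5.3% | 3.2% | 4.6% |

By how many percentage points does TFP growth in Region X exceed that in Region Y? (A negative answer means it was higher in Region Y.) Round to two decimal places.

Labor's share = 1 − 0.34 = 0.66.
Region X: TFP = 4 − 4.556 − 0.33 = -0.886%.
Region Y: TFP = 5.3 − 1.088 − 3.036 = 1.176%.
Difference = -0.886 − (1.176) = -2.062 pp.

-2.06 percentage points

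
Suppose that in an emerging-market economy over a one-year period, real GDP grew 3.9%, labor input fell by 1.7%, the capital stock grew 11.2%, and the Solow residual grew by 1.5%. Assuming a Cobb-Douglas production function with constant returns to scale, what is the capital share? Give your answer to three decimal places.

The capital share is 0.318.

gY = gA + α·gK + (1−α)·gL, so gY − gA − gL = α(gK − gL).
3.9 − 1.5 + 1.7 = α × (11.2 − (-1.7)).
4.1 = 12.9 α, so α = 0.31783.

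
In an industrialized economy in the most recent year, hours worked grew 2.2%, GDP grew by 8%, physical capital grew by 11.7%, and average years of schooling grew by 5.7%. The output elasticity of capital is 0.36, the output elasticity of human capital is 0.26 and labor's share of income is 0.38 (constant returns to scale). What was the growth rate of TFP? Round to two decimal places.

Labor's share = 1 − 0.36 − 0.26 = 0.38.
Physical capital: 0.36 × 11.7 = 4.212 pp.
Average years of schooling: 0.26 × 5.7 = 1.482 pp.
Hours worked: 0.38 × 2.2 = 0.836 pp.
TFP growth = 8 − 6.53 = 1.47%.

1.47%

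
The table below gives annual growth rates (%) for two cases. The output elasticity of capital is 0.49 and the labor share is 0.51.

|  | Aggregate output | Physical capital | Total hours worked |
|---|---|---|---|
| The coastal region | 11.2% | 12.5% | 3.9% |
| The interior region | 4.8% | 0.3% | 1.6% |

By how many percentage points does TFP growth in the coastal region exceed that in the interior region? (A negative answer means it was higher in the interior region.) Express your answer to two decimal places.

Labor's share = 1 − 0.49 = 0.51.
The coastal region: TFP = 11.2 − 6.125 − 1.989 = 3.086%.
The interior region: TFP = 4.8 − 0.147 − 0.816 = 3.837%.
Difference = 3.086 − (3.837) = -0.751 pp.

-0.75 percentage points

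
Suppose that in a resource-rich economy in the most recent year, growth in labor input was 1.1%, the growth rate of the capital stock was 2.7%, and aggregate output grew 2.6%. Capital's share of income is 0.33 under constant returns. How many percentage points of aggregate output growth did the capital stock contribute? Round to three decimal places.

Contribution = share × growth = 0.33 × 2.7 = 0.891 pp.

0.891 percentage points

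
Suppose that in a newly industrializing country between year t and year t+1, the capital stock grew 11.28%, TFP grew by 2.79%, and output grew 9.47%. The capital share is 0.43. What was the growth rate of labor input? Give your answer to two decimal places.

3.21%

Labor's share = 1 − 0.43 = 0.57.
gY = gA + 0.43×11.28 + 0.57×g.
0.57×g = 9.47 − 2.79 − 4.8504 = 1.8296.
g = 1.8296 / 0.57 = 3.2098%.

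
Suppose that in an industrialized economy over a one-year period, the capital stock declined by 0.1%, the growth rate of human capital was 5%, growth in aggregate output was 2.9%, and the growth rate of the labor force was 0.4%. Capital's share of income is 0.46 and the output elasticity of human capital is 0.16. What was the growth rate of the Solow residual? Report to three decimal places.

1.994%

Labor's share = 1 − 0.46 − 0.16 = 0.38.
The capital stock: 0.46 × (-0.1) = -0.046 pp.
Human capital: 0.16 × 5 = 0.8 pp.
The labor force: 0.38 × 0.4 = 0.152 pp.
TFP growth = 2.9 − 0.906 = 1.994%.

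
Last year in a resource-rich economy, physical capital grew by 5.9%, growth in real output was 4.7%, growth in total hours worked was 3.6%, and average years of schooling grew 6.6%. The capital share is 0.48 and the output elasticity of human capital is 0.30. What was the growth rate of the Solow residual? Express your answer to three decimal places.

-0.904%

Labor's share = 1 − 0.48 − 0.3 = 0.22.
Physical capital: 0.48 × 5.9 = 2.832 pp.
Average years of schooling: 0.3 × 6.6 = 1.98 pp.
Total hours worked: 0.22 × 3.6 = 0.792 pp.
TFP growth = 4.7 − 5.604 = -0.904%.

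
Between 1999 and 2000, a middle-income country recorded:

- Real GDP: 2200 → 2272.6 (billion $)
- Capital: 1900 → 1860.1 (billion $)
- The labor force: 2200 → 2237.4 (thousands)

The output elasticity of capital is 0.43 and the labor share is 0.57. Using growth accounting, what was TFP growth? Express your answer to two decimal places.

Real GDP growth = (2272.6 − 2200) / 2200 = 3.3%.
Capital growth = (1860.1 − 1900) / 1900 = -2.1%.
The labor force growth = (2237.4 − 2200) / 2200 = 1.7%.
Labor's share = 1 − 0.43 = 0.57.
Capital: 0.43 × (-2.1) = -0.903 pp.
The labor force: 0.57 × 1.7 = 0.969 pp.
TFP growth = 3.3 − 0.066 = 3.234%.

3.23%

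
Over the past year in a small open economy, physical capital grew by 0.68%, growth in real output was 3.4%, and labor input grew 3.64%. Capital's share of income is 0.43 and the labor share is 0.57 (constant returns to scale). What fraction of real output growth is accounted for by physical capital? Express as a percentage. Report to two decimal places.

8.60%

Physical capital contributed 0.43 × 0.68 = 0.2924 pp.
Share of growth = 0.2924 / 3.4 × 100 = 8.6%.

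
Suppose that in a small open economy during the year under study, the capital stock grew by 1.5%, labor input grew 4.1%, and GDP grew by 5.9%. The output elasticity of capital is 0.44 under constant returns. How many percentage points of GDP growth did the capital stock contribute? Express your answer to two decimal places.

Contribution = share × growth = 0.44 × 1.5 = 0.66 pp.

0.66 percentage points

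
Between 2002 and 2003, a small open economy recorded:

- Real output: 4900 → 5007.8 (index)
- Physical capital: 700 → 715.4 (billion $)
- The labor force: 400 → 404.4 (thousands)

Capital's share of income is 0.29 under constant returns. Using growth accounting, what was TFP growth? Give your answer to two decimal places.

Real output growth = (5007.8 − 4900) / 4900 = 2.2%.
Physical capital growth = (715.4 − 700) / 700 = 2.2%.
The labor force growth = (404.4 − 400) / 400 = 1.1%.
Labor's share = 1 − 0.29 = 0.71.
Physical capital: 0.29 × 2.2 = 0.638 pp.
The labor force: 0.71 × 1.1 = 0.781 pp.
TFP growth = 2.2 − 1.419 = 0.781%.

TFP grew 0.78%.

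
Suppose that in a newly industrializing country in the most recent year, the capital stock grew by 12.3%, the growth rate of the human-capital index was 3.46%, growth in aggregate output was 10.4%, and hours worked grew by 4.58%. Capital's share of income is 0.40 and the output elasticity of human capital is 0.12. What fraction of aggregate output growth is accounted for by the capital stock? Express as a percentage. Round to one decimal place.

The capital stock contributed 0.4 × 12.3 = 4.92 pp.
Share of growth = 4.92 / 10.4 × 100 = 47.308%.

47.3%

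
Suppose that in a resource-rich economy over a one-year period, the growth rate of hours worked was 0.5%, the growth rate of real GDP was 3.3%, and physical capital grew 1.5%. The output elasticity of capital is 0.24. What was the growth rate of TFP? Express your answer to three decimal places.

2.560%

Labor's share = 1 − 0.24 = 0.76.
Physical capital: 0.24 × 1.5 = 0.36 pp.
Hours worked: 0.76 × 0.5 = 0.38 pp.
TFP growth = 3.3 − 0.74 = 2.56%.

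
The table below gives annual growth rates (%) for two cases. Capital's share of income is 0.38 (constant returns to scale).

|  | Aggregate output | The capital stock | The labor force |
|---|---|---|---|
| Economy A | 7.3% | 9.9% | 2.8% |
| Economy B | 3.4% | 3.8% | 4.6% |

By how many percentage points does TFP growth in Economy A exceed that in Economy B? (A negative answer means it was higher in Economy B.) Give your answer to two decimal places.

Labor's share = 1 − 0.38 = 0.62.
Economy A: TFP = 7.3 − 3.762 − 1.736 = 1.802%.
Economy B: TFP = 3.4 − 1.444 − 2.852 = -0.896%.
Difference = 1.802 − (-0.896) = 2.698 pp.

2.70 percentage points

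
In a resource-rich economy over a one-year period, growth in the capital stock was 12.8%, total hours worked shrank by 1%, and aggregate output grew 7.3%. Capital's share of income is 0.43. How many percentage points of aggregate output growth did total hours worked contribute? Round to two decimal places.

Labor's share = 1 − 0.43 = 0.57.
Contribution = share × growth = 0.57 × (-1) = -0.57 pp.

-0.57 percentage points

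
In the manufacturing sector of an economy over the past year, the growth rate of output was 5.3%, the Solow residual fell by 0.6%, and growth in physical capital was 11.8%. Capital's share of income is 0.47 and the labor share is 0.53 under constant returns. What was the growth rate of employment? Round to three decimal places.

Labor's share = 1 − 0.47 = 0.53.
gY = gA + 0.47×11.8 + 0.53×g.
0.53×g = 5.3 + 0.6 − 5.546 = 0.354.
g = 0.354 / 0.53 = 0.66792%.

Employment grew 0.668%.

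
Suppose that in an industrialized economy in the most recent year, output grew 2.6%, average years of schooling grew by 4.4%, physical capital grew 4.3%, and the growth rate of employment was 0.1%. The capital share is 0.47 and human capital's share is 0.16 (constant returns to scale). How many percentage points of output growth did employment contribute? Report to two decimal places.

Labor's share = 1 − 0.47 − 0.16 = 0.37.
Contribution = share × growth = 0.37 × 0.1 = 0.037 pp.

0.04 percentage points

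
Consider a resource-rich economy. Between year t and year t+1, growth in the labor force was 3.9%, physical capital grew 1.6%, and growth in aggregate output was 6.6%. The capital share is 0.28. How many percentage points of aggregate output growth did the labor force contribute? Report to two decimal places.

2.81

Labor's share = 1 − 0.28 = 0.72.
Contribution = share × growth = 0.72 × 3.9 = 2.808 pp.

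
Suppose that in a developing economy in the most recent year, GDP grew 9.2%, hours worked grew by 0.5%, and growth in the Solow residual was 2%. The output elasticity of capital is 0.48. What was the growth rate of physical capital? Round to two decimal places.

Physical capital grew 14.46%.

Labor's share = 1 − 0.48 = 0.52.
gY = gA + 0.52×0.5 + 0.48×g.
0.48×g = 9.2 − 2 − 0.26 = 6.94.
g = 6.94 / 0.48 = 14.4583%.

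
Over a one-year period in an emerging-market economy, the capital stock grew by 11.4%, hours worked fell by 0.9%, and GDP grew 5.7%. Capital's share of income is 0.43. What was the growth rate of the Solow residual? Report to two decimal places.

The Solow residual growth was 1.31%.

Labor's share = 1 − 0.43 = 0.57.
The capital stock: 0.43 × 11.4 = 4.902 pp.
Hours worked: 0.57 × (-0.9) = -0.513 pp.
TFP growth = 5.7 − 4.389 = 1.311%.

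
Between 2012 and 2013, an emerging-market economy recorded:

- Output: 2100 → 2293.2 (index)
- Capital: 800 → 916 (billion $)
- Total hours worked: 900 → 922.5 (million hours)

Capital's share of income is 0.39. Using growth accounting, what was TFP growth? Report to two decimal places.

Output growth = (2293.2 − 2100) / 2100 = 9.2%.
Capital growth = (916 − 800) / 800 = 14.5%.
Total hours worked growth = (922.5 − 900) / 900 = 2.5%.
Labor's share = 1 − 0.39 = 0.61.
Capital: 0.39 × 14.5 = 5.655 pp.
Total hours worked: 0.61 × 2.5 = 1.525 pp.
TFP growth = 9.2 − 7.18 = 2.02%.

TFP grew 2.02%.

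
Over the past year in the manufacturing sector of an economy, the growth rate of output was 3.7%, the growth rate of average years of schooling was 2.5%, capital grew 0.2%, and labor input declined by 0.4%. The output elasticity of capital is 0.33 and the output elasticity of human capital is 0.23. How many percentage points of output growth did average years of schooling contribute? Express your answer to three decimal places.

Contribution = share × growth = 0.23 × 2.5 = 0.575 pp.

0.575 pp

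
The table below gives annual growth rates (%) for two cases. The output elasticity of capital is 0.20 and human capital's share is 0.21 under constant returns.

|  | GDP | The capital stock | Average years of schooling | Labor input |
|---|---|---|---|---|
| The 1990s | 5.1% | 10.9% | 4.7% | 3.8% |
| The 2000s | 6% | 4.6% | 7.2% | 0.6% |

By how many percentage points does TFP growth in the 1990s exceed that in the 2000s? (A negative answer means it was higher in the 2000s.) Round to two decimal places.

-3.52 percentage points

Labor's share = 1 − 0.2 − 0.21 = 0.59.
The 1990s: TFP = 5.1 − 2.18 − 0.987 − 2.242 = -0.309%.
The 2000s: TFP = 6 − 0.92 − 1.512 − 0.354 = 3.214%.
Difference = -0.309 − (3.214) = -3.523 pp.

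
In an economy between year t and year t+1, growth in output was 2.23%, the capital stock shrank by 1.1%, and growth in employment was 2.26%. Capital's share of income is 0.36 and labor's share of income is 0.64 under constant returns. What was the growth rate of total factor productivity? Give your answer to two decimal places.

Labor's share = 1 − 0.36 = 0.64.
The capital stock: 0.36 × (-1.1) = -0.396 pp.
Employment: 0.64 × 2.26 = 1.4464 pp.
TFP growth = 2.23 − 1.0504 = 1.1796%.

Total factor productivity growth was 1.18%.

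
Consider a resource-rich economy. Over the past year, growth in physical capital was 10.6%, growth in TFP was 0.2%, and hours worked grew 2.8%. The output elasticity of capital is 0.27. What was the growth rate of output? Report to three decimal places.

5.106%

Labor's share = 1 − 0.27 = 0.73.
Physical capital: 0.27 × 10.6 = 2.862 pp.
Hours worked: 0.73 × 2.8 = 2.044 pp.
Output growth = 0.2 + 4.906 = 5.106%.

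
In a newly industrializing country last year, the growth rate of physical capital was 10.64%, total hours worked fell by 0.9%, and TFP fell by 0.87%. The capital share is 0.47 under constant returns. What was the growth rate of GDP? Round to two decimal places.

3.65%

Labor's share = 1 − 0.47 = 0.53.
Physical capital: 0.47 × 10.64 = 5.0008 pp.
Total hours worked: 0.53 × (-0.9) = -0.477 pp.
Output growth = -0.87 + 4.5238 = 3.6538%.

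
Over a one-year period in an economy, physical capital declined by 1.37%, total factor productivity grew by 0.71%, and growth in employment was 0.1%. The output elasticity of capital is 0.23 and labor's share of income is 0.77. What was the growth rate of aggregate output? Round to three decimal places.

0.472%

Labor's share = 1 − 0.23 = 0.77.
Physical capital: 0.23 × (-1.37) = -0.3151 pp.
Employment: 0.77 × 0.1 = 0.077 pp.
Output growth = 0.71 + (-0.2381) = 0.4719%.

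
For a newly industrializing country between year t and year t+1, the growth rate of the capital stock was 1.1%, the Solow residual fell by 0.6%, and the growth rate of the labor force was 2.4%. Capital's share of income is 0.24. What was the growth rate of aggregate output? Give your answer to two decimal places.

Labor's share = 1 − 0.24 = 0.76.
The capital stock: 0.24 × 1.1 = 0.264 pp.
The labor force: 0.76 × 2.4 = 1.824 pp.
Output growth = -0.6 + 2.088 = 1.488%.

1.49%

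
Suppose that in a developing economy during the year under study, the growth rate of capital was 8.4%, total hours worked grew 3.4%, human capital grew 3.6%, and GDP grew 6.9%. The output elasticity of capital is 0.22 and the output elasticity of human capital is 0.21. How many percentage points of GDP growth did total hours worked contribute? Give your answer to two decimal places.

1.94

Labor's share = 1 − 0.22 − 0.21 = 0.57.
Contribution = share × growth = 0.57 × 3.4 = 1.938 pp.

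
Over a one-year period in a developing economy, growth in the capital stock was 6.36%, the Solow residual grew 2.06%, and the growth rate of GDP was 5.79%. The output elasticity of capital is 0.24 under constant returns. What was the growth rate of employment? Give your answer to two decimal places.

2.90%

Labor's share = 1 − 0.24 = 0.76.
gY = gA + 0.24×6.36 + 0.76×g.
0.76×g = 5.79 − 2.06 − 1.5264 = 2.2036.
g = 2.2036 / 0.76 = 2.8995%.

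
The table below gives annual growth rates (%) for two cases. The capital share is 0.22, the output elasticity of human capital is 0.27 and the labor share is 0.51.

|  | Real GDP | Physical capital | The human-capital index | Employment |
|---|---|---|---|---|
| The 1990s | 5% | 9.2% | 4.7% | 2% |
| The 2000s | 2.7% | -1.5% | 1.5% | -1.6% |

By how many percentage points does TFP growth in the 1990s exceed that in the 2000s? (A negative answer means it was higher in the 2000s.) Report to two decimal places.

Labor's share = 1 − 0.22 − 0.27 = 0.51.
The 1990s: TFP = 5 − 2.024 − 1.269 − 1.02 = 0.687%.
The 2000s: TFP = 2.7 + 0.33 − 0.405 + 0.816 = 3.441%.
Difference = 0.687 − (3.441) = -2.754 pp.

-2.75 percentage points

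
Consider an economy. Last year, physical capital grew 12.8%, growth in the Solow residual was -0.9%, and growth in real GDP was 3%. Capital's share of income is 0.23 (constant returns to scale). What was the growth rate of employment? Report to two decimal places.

1.24%

Labor's share = 1 − 0.23 = 0.77.
gY = gA + 0.23×12.8 + 0.77×g.
0.77×g = 3 + 0.9 − 2.944 = 0.956.
g = 0.956 / 0.77 = 1.2416%.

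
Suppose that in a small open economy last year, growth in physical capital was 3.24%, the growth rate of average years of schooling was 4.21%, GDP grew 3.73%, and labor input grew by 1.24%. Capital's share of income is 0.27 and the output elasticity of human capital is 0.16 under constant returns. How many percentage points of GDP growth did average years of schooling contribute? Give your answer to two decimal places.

Contribution = share × growth = 0.16 × 4.21 = 0.6736 pp.

0.67 percentage points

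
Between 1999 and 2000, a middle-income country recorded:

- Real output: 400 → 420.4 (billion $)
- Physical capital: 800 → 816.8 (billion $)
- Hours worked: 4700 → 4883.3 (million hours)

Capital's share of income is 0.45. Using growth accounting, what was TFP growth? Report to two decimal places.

2.01%

Real output growth = (420.4 − 400) / 400 = 5.1%.
Physical capital growth = (816.8 − 800) / 800 = 2.1%.
Hours worked growth = (4883.3 − 4700) / 4700 = 3.9%.
Labor's share = 1 − 0.45 = 0.55.
Physical capital: 0.45 × 2.1 = 0.945 pp.
Hours worked: 0.55 × 3.9 = 2.145 pp.
TFP growth = 5.1 − 3.09 = 2.01%.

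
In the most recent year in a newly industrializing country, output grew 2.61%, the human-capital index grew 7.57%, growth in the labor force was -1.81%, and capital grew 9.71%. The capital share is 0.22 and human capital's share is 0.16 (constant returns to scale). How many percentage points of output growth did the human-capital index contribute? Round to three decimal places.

Contribution = share × growth = 0.16 × 7.57 = 1.2112 pp.

1.211 percentage points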